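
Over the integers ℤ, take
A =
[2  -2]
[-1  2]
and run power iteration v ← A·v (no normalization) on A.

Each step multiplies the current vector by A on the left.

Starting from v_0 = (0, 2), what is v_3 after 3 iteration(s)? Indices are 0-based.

v_0 = (0, 2).
v_1 = A·v_0 = (-4, 4).
v_2 = A·v_1 = (-16, 12).
v_3 = A·v_2 = (-56, 40).

v_3 = (-56, 40)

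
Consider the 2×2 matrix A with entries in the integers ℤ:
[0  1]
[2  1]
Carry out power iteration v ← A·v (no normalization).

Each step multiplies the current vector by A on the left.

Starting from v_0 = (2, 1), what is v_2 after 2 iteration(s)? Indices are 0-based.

v_0 = (2, 1).
v_1 = A·v_0 = (1, 5).
v_2 = A·v_1 = (5, 7).

v_2 = (5, 7)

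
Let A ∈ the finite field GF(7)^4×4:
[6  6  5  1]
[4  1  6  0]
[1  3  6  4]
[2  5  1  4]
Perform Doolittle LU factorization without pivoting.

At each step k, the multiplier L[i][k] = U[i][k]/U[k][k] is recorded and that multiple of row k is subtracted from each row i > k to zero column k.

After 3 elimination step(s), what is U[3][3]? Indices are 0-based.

U[3][3] = 6

Step 1: pivot at (0,0) is 6.
  row1 ← row1 − (3)·row0  ⇒  L[1][0]=3, U row1=(0, 4, 5, 4)
  row2 ← row2 − (6)·row0  ⇒  L[2][0]=6, U row2=(0, 2, 4, 5)
  row3 ← row3 − (5)·row0  ⇒  L[3][0]=5, U row3=(0, 3, 4, 6)
Step 2: pivot at (1,1) is 4.
  row2 ← row2 − (4)·row1  ⇒  L[2][1]=4, U row2=(0, 0, 5, 3)
  row3 ← row3 − (6)·row1  ⇒  L[3][1]=6, U row3=(0, 0, 2, 3)
Step 3: pivot at (2,2) is 5.
  row3 ← row3 − (6)·row2  ⇒  L[3][2]=6, U row3=(0, 0, 0, 6)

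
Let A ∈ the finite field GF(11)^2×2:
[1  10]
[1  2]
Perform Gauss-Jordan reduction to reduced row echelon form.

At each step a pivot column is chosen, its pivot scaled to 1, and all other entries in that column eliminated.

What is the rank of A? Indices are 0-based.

rank = 2

step 1: normalize row 0 (÷1) = (1, 10)
  row 1: subtract 1×row0 = (0, 3)
step 2: normalize row 1 (÷3) = (0, 1)
  row 0: subtract 10×row1 = (1, 0)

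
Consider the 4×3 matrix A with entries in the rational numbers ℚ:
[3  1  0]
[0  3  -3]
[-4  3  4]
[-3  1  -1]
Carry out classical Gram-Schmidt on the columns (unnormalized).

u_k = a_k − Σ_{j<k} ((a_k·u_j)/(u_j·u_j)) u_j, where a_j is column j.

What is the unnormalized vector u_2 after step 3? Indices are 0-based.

Step 1: u_0 = a_0 = (3, 0, -4, -3).
Step 2: u_1 = a_1 − (-6/17)·u_0 = (35/17, 3, 27/17, -1/17).
Step 3: u_2 = a_2 − (-13/34)·u_0 − (-11/67)·u_1 = (199/134, -168/67, 183/67, -289/134).

u_2 = (199/134, -168/67, 183/67, -289/134)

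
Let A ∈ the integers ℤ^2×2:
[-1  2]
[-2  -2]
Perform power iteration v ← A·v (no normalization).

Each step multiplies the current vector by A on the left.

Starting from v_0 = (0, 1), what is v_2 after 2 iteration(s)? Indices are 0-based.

v_0 = (0, 1).
v_1 = A·v_0 = (2, -2).
v_2 = A·v_1 = (-6, 0).

v_2 = (-6, 0)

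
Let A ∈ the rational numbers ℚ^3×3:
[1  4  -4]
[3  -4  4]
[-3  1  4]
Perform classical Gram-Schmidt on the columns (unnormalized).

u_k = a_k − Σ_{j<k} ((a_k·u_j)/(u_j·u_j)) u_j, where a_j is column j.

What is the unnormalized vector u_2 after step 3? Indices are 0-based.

u_2 = (360/253, 520/253, 640/253)

Step 1: u_0 = a_0 = (1, 3, -3).
Step 2: u_1 = a_1 − (-11/19)·u_0 = (87/19, -43/19, -14/19).
Step 3: u_2 = a_2 − (-4/19)·u_0 − (-288/253)·u_1 = (360/253, 520/253, 640/253).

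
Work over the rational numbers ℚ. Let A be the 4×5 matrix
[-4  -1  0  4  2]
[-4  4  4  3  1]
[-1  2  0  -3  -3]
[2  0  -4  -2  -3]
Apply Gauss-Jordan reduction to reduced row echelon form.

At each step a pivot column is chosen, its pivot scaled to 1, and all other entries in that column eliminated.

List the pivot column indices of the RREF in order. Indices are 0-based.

pivot columns: 0, 1, 2, 3

pivot(0,0)=-4: scale R0 → (1, 1/4, 0, -1, -1/2)
  clear (1,0): R1 −= (-4)R0 → (0, 5, 4, -1, -1)
  clear (2,0): R2 −= (-1)R0 → (0, 9/4, 0, -4, -7/2)
  clear (3,0): R3 −= (2)R0 → (0, -1/2, -4, 0, -2)
pivot(1,1)=5: scale R1 → (0, 1, 4/5, -1/5, -1/5)
  clear (0,1): R0 −= (1/4)R1 → (1, 0, -1/5, -19/20, -9/20)
  clear (2,1): R2 −= (9/4)R1 → (0, 0, -9/5, -71/20, -61/20)
  clear (3,1): R3 −= (-1/2)R1 → (0, 0, -18/5, -1/10, -21/10)
pivot(2,2)=-9/5: scale R2 → (0, 0, 1, 71/36, 61/36)
  clear (0,2): R0 −= (-1/5)R2 → (1, 0, 0, -5/9, -1/9)
  clear (1,2): R1 −= (4/5)R2 → (0, 1, 0, -16/9, -14/9)
  clear (3,2): R3 −= (-18/5)R2 → (0, 0, 0, 7, 4)
pivot(3,3)=7: scale R3 → (0, 0, 0, 1, 4/7)
  clear (0,3): R0 −= (-5/9)R3 → (1, 0, 0, 0, 13/63)
  clear (1,3): R1 −= (-16/9)R3 → (0, 1, 0, 0, -34/63)
  clear (2,3): R2 −= (71/36)R3 → (0, 0, 1, 0, 143/252)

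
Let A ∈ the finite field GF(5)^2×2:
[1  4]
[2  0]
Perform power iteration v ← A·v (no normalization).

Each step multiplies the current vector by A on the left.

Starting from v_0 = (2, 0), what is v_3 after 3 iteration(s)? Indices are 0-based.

v_0 = (2, 0).
v_1 = A·v_0 = (2, 4).
v_2 = A·v_1 = (3, 4).
v_3 = A·v_2 = (4, 1).

v_3 = (4, 1)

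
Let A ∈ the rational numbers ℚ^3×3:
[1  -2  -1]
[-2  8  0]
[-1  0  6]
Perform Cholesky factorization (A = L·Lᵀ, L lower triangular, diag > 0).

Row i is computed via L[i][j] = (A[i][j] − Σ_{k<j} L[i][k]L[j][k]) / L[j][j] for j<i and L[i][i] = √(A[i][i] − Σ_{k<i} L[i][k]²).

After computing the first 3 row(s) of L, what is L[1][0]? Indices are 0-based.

Step 1: L[0][0] = √(1) = 1.
  L[1][0] = (-2) / L[0][0] = -2.
Step 2: L[1][1] = √(4) = 2.
  L[2][0] = (-1) / L[0][0] = -1.
  L[2][1] = (-2) / L[1][1] = -1.
Step 3: L[2][2] = √(4) = 2.

L[1][0] = -2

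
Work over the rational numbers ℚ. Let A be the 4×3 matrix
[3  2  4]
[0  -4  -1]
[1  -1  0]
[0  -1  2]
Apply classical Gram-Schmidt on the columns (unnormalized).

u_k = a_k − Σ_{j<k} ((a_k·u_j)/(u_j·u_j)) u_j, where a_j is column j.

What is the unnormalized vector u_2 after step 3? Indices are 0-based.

Step 1: u_0 = a_0 = (3, 0, 1, 0).
Step 2: u_1 = a_1 − (1/2)·u_0 = (1/2, -4, -3/2, -1).
Step 3: u_2 = a_2 − (6/5)·u_0 − (8/39)·u_1 = (58/195, -7/39, -58/65, 86/39).

u_2 = (58/195, -7/39, -58/65, 86/39)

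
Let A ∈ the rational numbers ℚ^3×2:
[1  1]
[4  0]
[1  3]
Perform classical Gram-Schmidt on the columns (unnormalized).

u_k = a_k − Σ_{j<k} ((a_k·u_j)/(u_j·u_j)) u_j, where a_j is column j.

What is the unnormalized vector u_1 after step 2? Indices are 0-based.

u_1 = (7/9, -8/9, 25/9)

Step 1: u_0 = a_0 = (1, 4, 1).
Step 2: u_1 = a_1 − (2/9)·u_0 = (7/9, -8/9, 25/9).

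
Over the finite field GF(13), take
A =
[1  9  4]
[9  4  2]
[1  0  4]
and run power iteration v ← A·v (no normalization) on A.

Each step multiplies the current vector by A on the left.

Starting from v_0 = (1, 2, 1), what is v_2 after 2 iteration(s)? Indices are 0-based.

v_2 = (6, 7, 4)

v_0 = (1, 2, 1).
v_1 = A·v_0 = (10, 6, 5).
v_2 = A·v_1 = (6, 7, 4).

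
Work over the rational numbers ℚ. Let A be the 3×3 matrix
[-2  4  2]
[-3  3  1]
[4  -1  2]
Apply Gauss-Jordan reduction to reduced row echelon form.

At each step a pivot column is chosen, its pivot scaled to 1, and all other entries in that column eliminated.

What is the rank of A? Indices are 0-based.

rank = 3

step 1: normalize row 0 (÷-2) = (1, -2, -1)
  row 1: subtract -3×row0 = (0, -3, -2)
  row 2: subtract 4×row0 = (0, 7, 6)
step 2: normalize row 1 (÷-3) = (0, 1, 2/3)
  row 0: subtract -2×row1 = (1, 0, 1/3)
  row 2: subtract 7×row1 = (0, 0, 4/3)
step 3: normalize row 2 (÷4/3) = (0, 0, 1)
  row 0: subtract 1/3×row2 = (1, 0, 0)
  row 1: subtract 2/3×row2 = (0, 1, 0)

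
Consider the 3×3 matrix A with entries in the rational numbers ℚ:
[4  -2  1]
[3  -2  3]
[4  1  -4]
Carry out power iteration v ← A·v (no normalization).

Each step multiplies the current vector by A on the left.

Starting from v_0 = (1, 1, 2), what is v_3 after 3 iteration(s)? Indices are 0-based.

v_0 = (1, 1, 2).
v_1 = A·v_0 = (4, 7, -3).
v_2 = A·v_1 = (-1, -11, 35).
v_3 = A·v_2 = (53, 124, -155).

v_3 = (53, 124, -155)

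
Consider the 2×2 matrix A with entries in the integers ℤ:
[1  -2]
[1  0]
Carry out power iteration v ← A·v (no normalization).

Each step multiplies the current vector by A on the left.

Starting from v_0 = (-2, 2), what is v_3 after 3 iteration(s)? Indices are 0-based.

v_3 = (10, -2)

v_0 = (-2, 2).
v_1 = A·v_0 = (-6, -2).
v_2 = A·v_1 = (-2, -6).
v_3 = A·v_2 = (10, -2).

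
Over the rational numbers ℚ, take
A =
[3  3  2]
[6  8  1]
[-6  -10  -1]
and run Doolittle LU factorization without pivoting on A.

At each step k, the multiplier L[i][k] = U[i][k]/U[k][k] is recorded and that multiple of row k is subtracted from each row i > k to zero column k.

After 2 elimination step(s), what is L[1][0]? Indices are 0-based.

k=0: U[0][0]=3
  eliminate (1,0): mult=2, new row 1: (0, 2, -3); set L[1][0]=2
  eliminate (2,0): mult=-2, new row 2: (0, -4, 3); set L[2][0]=-2
k=1: U[1][1]=2
  eliminate (2,1): mult=-2, new row 2: (0, 0, -3); set L[2][1]=-2

L[1][0] = 2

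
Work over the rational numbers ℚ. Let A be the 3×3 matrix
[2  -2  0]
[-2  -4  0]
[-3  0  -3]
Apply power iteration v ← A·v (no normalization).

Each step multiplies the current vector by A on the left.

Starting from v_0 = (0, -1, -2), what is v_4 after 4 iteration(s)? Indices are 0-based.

v_0 = (0, -1, -2).
v_1 = A·v_0 = (2, 4, 6).
v_2 = A·v_1 = (-4, -20, -24).
v_3 = A·v_2 = (32, 88, 84).
v_4 = A·v_3 = (-112, -416, -348).

v_4 = (-112, -416, -348)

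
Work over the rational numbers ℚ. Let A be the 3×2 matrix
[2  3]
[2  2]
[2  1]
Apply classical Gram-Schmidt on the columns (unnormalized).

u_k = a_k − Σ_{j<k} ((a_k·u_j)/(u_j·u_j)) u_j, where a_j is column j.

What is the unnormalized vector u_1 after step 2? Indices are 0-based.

u_1 = (1, 0, -1)

Step 1: u_0 = a_0 = (2, 2, 2).
Step 2: u_1 = a_1 − (1)·u_0 = (1, 0, -1).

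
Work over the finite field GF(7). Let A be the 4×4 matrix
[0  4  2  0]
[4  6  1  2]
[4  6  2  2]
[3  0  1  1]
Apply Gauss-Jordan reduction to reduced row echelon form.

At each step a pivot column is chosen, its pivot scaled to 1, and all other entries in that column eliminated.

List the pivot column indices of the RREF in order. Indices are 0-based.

pivot(0,0): swap R0↔R1
pivot(0,0)=4: scale R0 → (1, 5, 2, 4)
  clear (2,0): R2 −= (4)R0 → (0, 0, 1, 0)
  clear (3,0): R3 −= (3)R0 → (0, 6, 2, 3)
pivot(1,1)=4: scale R1 → (0, 1, 4, 0)
  clear (0,1): R0 −= (5)R1 → (1, 0, 3, 4)
  clear (3,1): R3 −= (6)R1 → (0, 0, 6, 3)
pivot(2,2)=1: scale R2 → (0, 0, 1, 0)
  clear (0,2): R0 −= (3)R2 → (1, 0, 0, 4)
  clear (1,2): R1 −= (4)R2 → (0, 1, 0, 0)
  clear (3,2): R3 −= (6)R2 → (0, 0, 0, 3)
pivot(3,3)=3: scale R3 → (0, 0, 0, 1)
  clear (0,3): R0 −= (4)R3 → (1, 0, 0, 0)

pivot columns: 0, 1, 2, 3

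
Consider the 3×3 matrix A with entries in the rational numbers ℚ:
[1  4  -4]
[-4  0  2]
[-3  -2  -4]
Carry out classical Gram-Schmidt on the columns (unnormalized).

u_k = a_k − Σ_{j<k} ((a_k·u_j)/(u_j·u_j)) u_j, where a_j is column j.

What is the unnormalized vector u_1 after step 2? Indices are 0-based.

Step 1: u_0 = a_0 = (1, -4, -3).
Step 2: u_1 = a_1 − (5/13)·u_0 = (47/13, 20/13, -11/13).

u_1 = (47/13, 20/13, -11/13)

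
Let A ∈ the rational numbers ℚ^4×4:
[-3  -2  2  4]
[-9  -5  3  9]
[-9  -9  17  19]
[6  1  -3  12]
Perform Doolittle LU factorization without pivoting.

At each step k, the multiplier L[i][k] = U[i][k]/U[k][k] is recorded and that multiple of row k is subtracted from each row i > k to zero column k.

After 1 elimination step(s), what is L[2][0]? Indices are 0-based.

[col 0] pivot -3
  R1 -= 3*R0 → (0, 1, -3, -3)  (L[1][0] := 3)
  R2 -= 3*R0 → (0, -3, 11, 7)  (L[2][0] := 3)
  R3 -= -2*R0 → (0, -3, 1, 20)  (L[3][0] := -2)

L[2][0] = 3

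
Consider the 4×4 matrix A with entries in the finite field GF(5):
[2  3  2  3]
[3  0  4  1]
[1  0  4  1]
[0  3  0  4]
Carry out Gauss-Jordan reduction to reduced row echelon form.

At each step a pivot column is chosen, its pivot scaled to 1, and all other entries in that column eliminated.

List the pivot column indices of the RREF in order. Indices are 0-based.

pivot columns: 0, 1, 2, 3

[1] R0 /= 2  ⇒  (1, 4, 1, 4)
     R1 -= 3·R0  ⇒  (0, 3, 1, 4)
     R2 -= 1·R0  ⇒  (0, 1, 3, 2)
[2] R1 /= 3  ⇒  (0, 1, 2, 3)
     R0 -= 4·R1  ⇒  (1, 0, 3, 2)
     R2 -= 1·R1  ⇒  (0, 0, 1, 4)
     R3 -= 3·R1  ⇒  (0, 0, 4, 0)
[3] R2 /= 1  ⇒  (0, 0, 1, 4)
     R0 -= 3·R2  ⇒  (1, 0, 0, 0)
     R1 -= 2·R2  ⇒  (0, 1, 0, 0)
     R3 -= 4·R2  ⇒  (0, 0, 0, 4)
[4] R3 /= 4  ⇒  (0, 0, 0, 1)
     R2 -= 4·R3  ⇒  (0, 0, 1, 0)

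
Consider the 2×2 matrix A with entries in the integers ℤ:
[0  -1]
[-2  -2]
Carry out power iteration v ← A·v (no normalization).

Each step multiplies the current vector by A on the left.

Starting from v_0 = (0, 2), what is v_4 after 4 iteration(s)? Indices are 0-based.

v_4 = (32, 88)

v_0 = (0, 2).
v_1 = A·v_0 = (-2, -4).
v_2 = A·v_1 = (4, 12).
v_3 = A·v_2 = (-12, -32).
v_4 = A·v_3 = (32, 88).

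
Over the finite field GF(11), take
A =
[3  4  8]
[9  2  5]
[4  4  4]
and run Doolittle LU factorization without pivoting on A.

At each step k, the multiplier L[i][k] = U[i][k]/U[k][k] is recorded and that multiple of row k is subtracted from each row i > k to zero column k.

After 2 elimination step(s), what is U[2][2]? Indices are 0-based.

[col 0] pivot 3
  R1 -= 3*R0 → (0, 1, 3)  (L[1][0] := 3)
  R2 -= 5*R0 → (0, 6, 8)  (L[2][0] := 5)
[col 1] pivot 1
  R2 -= 6*R1 → (0, 0, 1)  (L[2][1] := 6)

U[2][2] = 1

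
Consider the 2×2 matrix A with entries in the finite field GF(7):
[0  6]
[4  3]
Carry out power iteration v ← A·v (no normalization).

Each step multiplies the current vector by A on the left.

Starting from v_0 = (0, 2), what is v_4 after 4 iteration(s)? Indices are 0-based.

v_0 = (0, 2).
v_1 = A·v_0 = (5, 6).
v_2 = A·v_1 = (1, 3).
v_3 = A·v_2 = (4, 6).
v_4 = A·v_3 = (1, 6).

v_4 = (1, 6)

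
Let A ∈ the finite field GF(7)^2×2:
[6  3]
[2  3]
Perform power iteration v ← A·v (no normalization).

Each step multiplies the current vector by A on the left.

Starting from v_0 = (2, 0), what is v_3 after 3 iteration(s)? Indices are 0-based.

v_0 = (2, 0).
v_1 = A·v_0 = (5, 4).
v_2 = A·v_1 = (0, 1).
v_3 = A·v_2 = (3, 3).

v_3 = (3, 3)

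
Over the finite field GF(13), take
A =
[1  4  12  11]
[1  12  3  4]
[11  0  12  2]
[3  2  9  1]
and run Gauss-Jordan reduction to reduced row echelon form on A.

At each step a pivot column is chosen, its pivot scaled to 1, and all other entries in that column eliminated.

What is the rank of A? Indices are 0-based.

pivot(0,0)=1: scale R0 → (1, 4, 12, 11)
  clear (1,0): R1 −= (1)R0 → (0, 8, 4, 6)
  clear (2,0): R2 −= (11)R0 → (0, 8, 10, 11)
  clear (3,0): R3 −= (3)R0 → (0, 3, 12, 7)
pivot(1,1)=8: scale R1 → (0, 1, 7, 4)
  clear (0,1): R0 −= (4)R1 → (1, 0, 10, 8)
  clear (2,1): R2 −= (8)R1 → (0, 0, 6, 5)
  clear (3,1): R3 −= (3)R1 → (0, 0, 4, 8)
pivot(2,2)=6: scale R2 → (0, 0, 1, 3)
  clear (0,2): R0 −= (10)R2 → (1, 0, 0, 4)
  clear (1,2): R1 −= (7)R2 → (0, 1, 0, 9)
  clear (3,2): R3 −= (4)R2 → (0, 0, 0, 9)
pivot(3,3)=9: scale R3 → (0, 0, 0, 1)
  clear (0,3): R0 −= (4)R3 → (1, 0, 0, 0)
  clear (1,3): R1 −= (9)R3 → (0, 1, 0, 0)
  clear (2,3): R2 −= (3)R3 → (0, 0, 1, 0)

rank = 4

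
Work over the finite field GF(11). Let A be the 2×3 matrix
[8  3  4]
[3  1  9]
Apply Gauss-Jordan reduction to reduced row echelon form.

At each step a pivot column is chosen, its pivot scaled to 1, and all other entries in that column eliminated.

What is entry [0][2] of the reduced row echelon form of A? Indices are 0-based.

step 1: normalize row 0 (÷8) = (1, 10, 6)
  row 1: subtract 3×row0 = (0, 4, 2)
step 2: normalize row 1 (÷4) = (0, 1, 6)
  row 0: subtract 10×row1 = (1, 0, 1)

M[0][2] = 1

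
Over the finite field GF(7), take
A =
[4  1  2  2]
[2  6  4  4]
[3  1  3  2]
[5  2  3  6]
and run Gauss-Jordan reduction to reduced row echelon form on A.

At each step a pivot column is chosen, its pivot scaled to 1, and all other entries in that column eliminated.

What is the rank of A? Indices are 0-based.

rank = 4

step 1: normalize row 0 (÷4) = (1, 2, 4, 4)
  row 1: subtract 2×row0 = (0, 2, 3, 3)
  row 2: subtract 3×row0 = (0, 2, 5, 4)
  row 3: subtract 5×row0 = (0, 6, 4, 0)
step 2: normalize row 1 (÷2) = (0, 1, 5, 5)
  row 0: subtract 2×row1 = (1, 0, 1, 1)
  row 2: subtract 2×row1 = (0, 0, 2, 1)
  row 3: subtract 6×row1 = (0, 0, 2, 5)
step 3: normalize row 2 (÷2) = (0, 0, 1, 4)
  row 0: subtract 1×row2 = (1, 0, 0, 4)
  row 1: subtract 5×row2 = (0, 1, 0, 6)
  row 3: subtract 2×row2 = (0, 0, 0, 4)
step 4: normalize row 3 (÷4) = (0, 0, 0, 1)
  row 0: subtract 4×row3 = (1, 0, 0, 0)
  row 1: subtract 6×row3 = (0, 1, 0, 0)
  row 2: subtract 4×row3 = (0, 0, 1, 0)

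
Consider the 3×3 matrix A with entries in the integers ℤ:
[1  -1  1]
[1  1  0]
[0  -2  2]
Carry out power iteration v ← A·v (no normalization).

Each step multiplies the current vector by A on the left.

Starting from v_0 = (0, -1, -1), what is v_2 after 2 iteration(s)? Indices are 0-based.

v_2 = (1, -1, 2)

v_0 = (0, -1, -1).
v_1 = A·v_0 = (0, -1, 0).
v_2 = A·v_1 = (1, -1, 2).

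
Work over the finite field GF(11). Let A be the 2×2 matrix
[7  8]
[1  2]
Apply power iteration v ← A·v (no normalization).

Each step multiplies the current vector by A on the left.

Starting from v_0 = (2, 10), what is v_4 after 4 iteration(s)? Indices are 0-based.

v_4 = (10, 10)

v_0 = (2, 10).
v_1 = A·v_0 = (6, 0).
v_2 = A·v_1 = (9, 6).
v_3 = A·v_2 = (1, 10).
v_4 = A·v_3 = (10, 10).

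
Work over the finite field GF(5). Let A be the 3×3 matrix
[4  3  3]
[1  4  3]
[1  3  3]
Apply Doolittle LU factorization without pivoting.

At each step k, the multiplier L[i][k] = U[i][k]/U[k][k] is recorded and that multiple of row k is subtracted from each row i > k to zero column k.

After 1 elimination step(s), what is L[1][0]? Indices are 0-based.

L[1][0] = 4

k=0: U[0][0]=4
  eliminate (1,0): mult=4, new row 1: (0, 2, 1); set L[1][0]=4
  eliminate (2,0): mult=4, new row 2: (0, 1, 1); set L[2][0]=4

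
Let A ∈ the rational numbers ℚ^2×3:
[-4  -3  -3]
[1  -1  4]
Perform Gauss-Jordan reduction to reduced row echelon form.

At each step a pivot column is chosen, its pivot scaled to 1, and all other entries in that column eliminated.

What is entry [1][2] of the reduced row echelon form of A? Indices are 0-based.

step 1: normalize row 0 (÷-4) = (1, 3/4, 3/4)
  row 1: subtract 1×row0 = (0, -7/4, 13/4)
step 2: normalize row 1 (÷-7/4) = (0, 1, -13/7)
  row 0: subtract 3/4×row1 = (1, 0, 15/7)

M[1][2] = -13/7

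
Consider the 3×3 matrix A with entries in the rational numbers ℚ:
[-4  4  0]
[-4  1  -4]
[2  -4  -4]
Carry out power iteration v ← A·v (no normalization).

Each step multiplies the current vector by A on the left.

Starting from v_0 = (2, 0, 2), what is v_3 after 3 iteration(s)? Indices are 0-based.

v_0 = (2, 0, 2).
v_1 = A·v_0 = (-8, -16, -4).
v_2 = A·v_1 = (-32, 32, 64).
v_3 = A·v_2 = (256, -96, -448).

v_3 = (256, -96, -448)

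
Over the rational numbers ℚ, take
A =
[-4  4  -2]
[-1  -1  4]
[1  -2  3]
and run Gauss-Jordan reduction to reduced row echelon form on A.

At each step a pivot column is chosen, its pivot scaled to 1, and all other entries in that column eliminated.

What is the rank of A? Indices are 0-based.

rank = 3

pivot(0,0)=-4: scale R0 → (1, -1, 1/2)
  clear (1,0): R1 −= (-1)R0 → (0, -2, 9/2)
  clear (2,0): R2 −= (1)R0 → (0, -1, 5/2)
pivot(1,1)=-2: scale R1 → (0, 1, -9/4)
  clear (0,1): R0 −= (-1)R1 → (1, 0, -7/4)
  clear (2,1): R2 −= (-1)R1 → (0, 0, 1/4)
pivot(2,2)=1/4: scale R2 → (0, 0, 1)
  clear (0,2): R0 −= (-7/4)R2 → (1, 0, 0)
  clear (1,2): R1 −= (-9/4)R2 → (0, 1, 0)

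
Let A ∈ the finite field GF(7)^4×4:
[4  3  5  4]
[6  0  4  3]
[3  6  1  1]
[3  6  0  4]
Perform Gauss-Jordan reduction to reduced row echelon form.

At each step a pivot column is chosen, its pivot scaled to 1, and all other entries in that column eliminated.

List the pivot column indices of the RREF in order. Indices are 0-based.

pivot columns: 0, 1, 2, 3

step 1: normalize row 0 (÷4) = (1, 6, 3, 1)
  row 1: subtract 6×row0 = (0, 6, 0, 4)
  row 2: subtract 3×row0 = (0, 2, 6, 5)
  row 3: subtract 3×row0 = (0, 2, 5, 1)
step 2: normalize row 1 (÷6) = (0, 1, 0, 3)
  row 0: subtract 6×row1 = (1, 0, 3, 4)
  row 2: subtract 2×row1 = (0, 0, 6, 6)
  row 3: subtract 2×row1 = (0, 0, 5, 2)
step 3: normalize row 2 (÷6) = (0, 0, 1, 1)
  row 0: subtract 3×row2 = (1, 0, 0, 1)
  row 3: subtract 5×row2 = (0, 0, 0, 4)
step 4: normalize row 3 (÷4) = (0, 0, 0, 1)
  row 0: subtract 1×row3 = (1, 0, 0, 0)
  row 1: subtract 3×row3 = (0, 1, 0, 0)
  row 2: subtract 1×row3 = (0, 0, 1, 0)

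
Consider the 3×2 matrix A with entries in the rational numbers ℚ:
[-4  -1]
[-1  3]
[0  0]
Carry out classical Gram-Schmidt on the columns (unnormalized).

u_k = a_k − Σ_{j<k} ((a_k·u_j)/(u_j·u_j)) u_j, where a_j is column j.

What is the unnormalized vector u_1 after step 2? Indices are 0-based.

Step 1: u_0 = a_0 = (-4, -1, 0).
Step 2: u_1 = a_1 − (1/17)·u_0 = (-13/17, 52/17, 0).

u_1 = (-13/17, 52/17, 0)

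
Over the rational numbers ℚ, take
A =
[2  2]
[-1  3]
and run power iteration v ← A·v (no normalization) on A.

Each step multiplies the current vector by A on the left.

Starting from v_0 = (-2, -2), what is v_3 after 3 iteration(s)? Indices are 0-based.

v_3 = (-56, 12)

v_0 = (-2, -2).
v_1 = A·v_0 = (-8, -4).
v_2 = A·v_1 = (-24, -4).
v_3 = A·v_2 = (-56, 12).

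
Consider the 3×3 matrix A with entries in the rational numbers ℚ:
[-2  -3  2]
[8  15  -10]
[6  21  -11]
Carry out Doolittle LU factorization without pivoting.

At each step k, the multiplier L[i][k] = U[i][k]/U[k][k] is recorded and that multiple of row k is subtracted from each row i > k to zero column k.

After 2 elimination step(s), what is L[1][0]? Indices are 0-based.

L[1][0] = -4

k=0: U[0][0]=-2
  eliminate (1,0): mult=-4, new row 1: (0, 3, -2); set L[1][0]=-4
  eliminate (2,0): mult=-3, new row 2: (0, 12, -5); set L[2][0]=-3
k=1: U[1][1]=3
  eliminate (2,1): mult=4, new row 2: (0, 0, 3); set L[2][1]=4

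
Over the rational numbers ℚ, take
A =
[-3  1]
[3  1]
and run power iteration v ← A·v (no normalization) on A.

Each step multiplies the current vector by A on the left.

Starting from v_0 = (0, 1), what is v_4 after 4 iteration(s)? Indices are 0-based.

v_4 = (-32, 28)

v_0 = (0, 1).
v_1 = A·v_0 = (1, 1).
v_2 = A·v_1 = (-2, 4).
v_3 = A·v_2 = (10, -2).
v_4 = A·v_3 = (-32, 28).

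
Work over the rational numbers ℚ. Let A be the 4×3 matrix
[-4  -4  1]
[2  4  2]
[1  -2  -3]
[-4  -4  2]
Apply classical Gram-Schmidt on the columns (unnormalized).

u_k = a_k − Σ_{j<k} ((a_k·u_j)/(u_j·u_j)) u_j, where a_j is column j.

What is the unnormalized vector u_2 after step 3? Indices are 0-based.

u_2 = (-3/10, 3/5, 2/5, 7/10)

Step 1: u_0 = a_0 = (-4, 2, 1, -4).
Step 2: u_1 = a_1 − (38/37)·u_0 = (4/37, 72/37, -112/37, 4/37).
Step 3: u_2 = a_2 − (-11/37)·u_0 − (41/40)·u_1 = (-3/10, 3/5, 2/5, 7/10).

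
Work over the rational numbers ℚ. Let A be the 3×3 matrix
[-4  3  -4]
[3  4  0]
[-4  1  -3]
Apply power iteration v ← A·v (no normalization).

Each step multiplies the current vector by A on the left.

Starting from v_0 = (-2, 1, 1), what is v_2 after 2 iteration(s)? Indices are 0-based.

v_0 = (-2, 1, 1).
v_1 = A·v_0 = (7, -2, 6).
v_2 = A·v_1 = (-58, 13, -48).

v_2 = (-58, 13, -48)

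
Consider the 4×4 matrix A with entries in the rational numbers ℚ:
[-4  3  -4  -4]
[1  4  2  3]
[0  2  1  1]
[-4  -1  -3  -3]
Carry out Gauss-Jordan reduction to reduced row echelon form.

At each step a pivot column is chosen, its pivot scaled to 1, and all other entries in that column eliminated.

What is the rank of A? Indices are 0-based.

pivot(0,0)=-4: scale R0 → (1, -3/4, 1, 1)
  clear (1,0): R1 −= (1)R0 → (0, 19/4, 1, 2)
  clear (3,0): R3 −= (-4)R0 → (0, -4, 1, 1)
pivot(1,1)=19/4: scale R1 → (0, 1, 4/19, 8/19)
  clear (0,1): R0 −= (-3/4)R1 → (1, 0, 22/19, 25/19)
  clear (2,1): R2 −= (2)R1 → (0, 0, 11/19, 3/19)
  clear (3,1): R3 −= (-4)R1 → (0, 0, 35/19, 51/19)
pivot(2,2)=11/19: scale R2 → (0, 0, 1, 3/11)
  clear (0,2): R0 −= (22/19)R2 → (1, 0, 0, 1)
  clear (1,2): R1 −= (4/19)R2 → (0, 1, 0, 4/11)
  clear (3,2): R3 −= (35/19)R2 → (0, 0, 0, 24/11)
pivot(3,3)=24/11: scale R3 → (0, 0, 0, 1)
  clear (0,3): R0 −= (1)R3 → (1, 0, 0, 0)
  clear (1,3): R1 −= (4/11)R3 → (0, 1, 0, 0)
  clear (2,3): R2 −= (3/11)R3 → (0, 0, 1, 0)

rank = 4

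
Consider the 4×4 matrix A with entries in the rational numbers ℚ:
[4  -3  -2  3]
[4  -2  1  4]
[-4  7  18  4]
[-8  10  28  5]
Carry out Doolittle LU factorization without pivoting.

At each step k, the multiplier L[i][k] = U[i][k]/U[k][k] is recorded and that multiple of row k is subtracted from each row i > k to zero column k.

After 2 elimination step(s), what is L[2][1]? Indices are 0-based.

L[2][1] = 4

[col 0] pivot 4
  R1 -= 1*R0 → (0, 1, 3, 1)  (L[1][0] := 1)
  R2 -= -1*R0 → (0, 4, 16, 7)  (L[2][0] := -1)
  R3 -= -2*R0 → (0, 4, 24, 11)  (L[3][0] := -2)
[col 1] pivot 1
  R2 -= 4*R1 → (0, 0, 4, 3)  (L[2][1] := 4)
  R3 -= 4*R1 → (0, 0, 12, 7)  (L[3][1] := 4)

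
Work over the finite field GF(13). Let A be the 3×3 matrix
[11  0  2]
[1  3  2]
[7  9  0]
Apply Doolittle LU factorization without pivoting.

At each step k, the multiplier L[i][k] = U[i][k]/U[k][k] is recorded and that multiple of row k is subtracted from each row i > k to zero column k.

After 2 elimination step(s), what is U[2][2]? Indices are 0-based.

U[2][2] = 11

k=0: U[0][0]=11
  eliminate (1,0): mult=6, new row 1: (0, 3, 3); set L[1][0]=6
  eliminate (2,0): mult=3, new row 2: (0, 9, 7); set L[2][0]=3
k=1: U[1][1]=3
  eliminate (2,1): mult=3, new row 2: (0, 0, 11); set L[2][1]=3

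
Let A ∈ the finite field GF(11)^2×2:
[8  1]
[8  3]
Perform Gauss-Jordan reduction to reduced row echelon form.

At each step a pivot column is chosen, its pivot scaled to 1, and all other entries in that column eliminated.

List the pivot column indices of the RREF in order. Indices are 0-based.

pivot(0,0)=8: scale R0 → (1, 7)
  clear (1,0): R1 −= (8)R0 → (0, 2)
pivot(1,1)=2: scale R1 → (0, 1)
  clear (0,1): R0 −= (7)R1 → (1, 0)

pivot columns: 0, 1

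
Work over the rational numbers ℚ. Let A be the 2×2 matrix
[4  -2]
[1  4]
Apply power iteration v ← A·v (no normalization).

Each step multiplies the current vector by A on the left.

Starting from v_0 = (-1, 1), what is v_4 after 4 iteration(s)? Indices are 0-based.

v_4 = (-516, -156)

v_0 = (-1, 1).
v_1 = A·v_0 = (-6, 3).
v_2 = A·v_1 = (-30, 6).
v_3 = A·v_2 = (-132, -6).
v_4 = A·v_3 = (-516, -156).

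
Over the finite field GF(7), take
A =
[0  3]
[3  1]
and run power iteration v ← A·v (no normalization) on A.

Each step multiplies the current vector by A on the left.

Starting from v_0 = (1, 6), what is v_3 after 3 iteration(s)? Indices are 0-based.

v_0 = (1, 6).
v_1 = A·v_0 = (4, 2).
v_2 = A·v_1 = (6, 0).
v_3 = A·v_2 = (0, 4).

v_3 = (0, 4)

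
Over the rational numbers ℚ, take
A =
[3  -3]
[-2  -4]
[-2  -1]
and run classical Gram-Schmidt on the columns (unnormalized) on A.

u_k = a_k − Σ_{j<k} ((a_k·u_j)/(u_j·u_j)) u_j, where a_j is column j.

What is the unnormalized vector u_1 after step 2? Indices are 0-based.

Step 1: u_0 = a_0 = (3, -2, -2).
Step 2: u_1 = a_1 − (1/17)·u_0 = (-54/17, -66/17, -15/17).

u_1 = (-54/17, -66/17, -15/17)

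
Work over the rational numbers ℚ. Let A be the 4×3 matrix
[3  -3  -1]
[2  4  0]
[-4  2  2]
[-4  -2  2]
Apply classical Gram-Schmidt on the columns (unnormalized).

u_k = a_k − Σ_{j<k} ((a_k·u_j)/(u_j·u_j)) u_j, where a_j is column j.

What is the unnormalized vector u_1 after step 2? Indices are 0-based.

u_1 = (-44/15, 182/45, 86/45, -94/45)

Step 1: u_0 = a_0 = (3, 2, -4, -4).
Step 2: u_1 = a_1 − (-1/45)·u_0 = (-44/15, 182/45, 86/45, -94/45).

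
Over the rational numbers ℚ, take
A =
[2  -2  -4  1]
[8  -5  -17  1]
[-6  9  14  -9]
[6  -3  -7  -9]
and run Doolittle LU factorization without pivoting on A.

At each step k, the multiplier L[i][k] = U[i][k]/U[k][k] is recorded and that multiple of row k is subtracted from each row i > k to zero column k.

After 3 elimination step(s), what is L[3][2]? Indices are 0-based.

L[3][2] = 2

k=0: U[0][0]=2
  eliminate (1,0): mult=4, new row 1: (0, 3, -1, -3); set L[1][0]=4
  eliminate (2,0): mult=-3, new row 2: (0, 3, 2, -6); set L[2][0]=-3
  eliminate (3,0): mult=3, new row 3: (0, 3, 5, -12); set L[3][0]=3
k=1: U[1][1]=3
  eliminate (2,1): mult=1, new row 2: (0, 0, 3, -3); set L[2][1]=1
  eliminate (3,1): mult=1, new row 3: (0, 0, 6, -9); set L[3][1]=1
k=2: U[2][2]=3
  eliminate (3,2): mult=2, new row 3: (0, 0, 0, -3); set L[3][2]=2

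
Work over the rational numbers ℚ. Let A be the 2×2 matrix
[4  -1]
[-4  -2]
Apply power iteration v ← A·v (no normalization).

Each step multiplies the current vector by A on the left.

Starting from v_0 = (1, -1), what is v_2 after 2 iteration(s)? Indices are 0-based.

v_0 = (1, -1).
v_1 = A·v_0 = (5, -2).
v_2 = A·v_1 = (22, -16).

v_2 = (22, -16)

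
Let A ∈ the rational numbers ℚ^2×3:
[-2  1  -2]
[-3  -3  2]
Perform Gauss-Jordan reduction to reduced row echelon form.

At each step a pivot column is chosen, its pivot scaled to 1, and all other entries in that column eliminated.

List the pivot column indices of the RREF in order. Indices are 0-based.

pivot columns: 0, 1

[1] R0 /= -2  ⇒  (1, -1/2, 1)
     R1 -= -3·R0  ⇒  (0, -9/2, 5)
[2] R1 /= -9/2  ⇒  (0, 1, -10/9)
     R0 -= -1/2·R1  ⇒  (1, 0, 4/9)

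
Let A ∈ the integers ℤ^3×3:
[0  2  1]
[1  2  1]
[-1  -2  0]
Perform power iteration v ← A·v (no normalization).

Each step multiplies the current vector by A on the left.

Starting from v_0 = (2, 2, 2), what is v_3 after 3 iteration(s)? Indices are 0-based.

v_3 = (10, 20, -42)

v_0 = (2, 2, 2).
v_1 = A·v_0 = (6, 8, -6).
v_2 = A·v_1 = (10, 16, -22).
v_3 = A·v_2 = (10, 20, -42).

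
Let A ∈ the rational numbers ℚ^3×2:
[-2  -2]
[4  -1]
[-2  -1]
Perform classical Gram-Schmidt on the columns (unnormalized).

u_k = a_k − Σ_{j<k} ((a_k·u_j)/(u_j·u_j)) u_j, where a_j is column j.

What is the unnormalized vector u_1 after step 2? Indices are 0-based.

Step 1: u_0 = a_0 = (-2, 4, -2).
Step 2: u_1 = a_1 − (1/12)·u_0 = (-11/6, -4/3, -5/6).

u_1 = (-11/6, -4/3, -5/6)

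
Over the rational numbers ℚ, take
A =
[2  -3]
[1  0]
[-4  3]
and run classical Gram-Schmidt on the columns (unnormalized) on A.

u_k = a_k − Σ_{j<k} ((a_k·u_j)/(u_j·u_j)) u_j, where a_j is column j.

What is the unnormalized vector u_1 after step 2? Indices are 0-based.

u_1 = (-9/7, 6/7, -3/7)

Step 1: u_0 = a_0 = (2, 1, -4).
Step 2: u_1 = a_1 − (-6/7)·u_0 = (-9/7, 6/7, -3/7).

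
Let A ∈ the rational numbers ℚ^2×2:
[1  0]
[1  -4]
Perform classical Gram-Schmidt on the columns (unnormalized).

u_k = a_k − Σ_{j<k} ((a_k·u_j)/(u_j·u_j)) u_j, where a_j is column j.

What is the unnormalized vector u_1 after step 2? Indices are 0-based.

u_1 = (2, -2)

Step 1: u_0 = a_0 = (1, 1).
Step 2: u_1 = a_1 − (-2)·u_0 = (2, -2).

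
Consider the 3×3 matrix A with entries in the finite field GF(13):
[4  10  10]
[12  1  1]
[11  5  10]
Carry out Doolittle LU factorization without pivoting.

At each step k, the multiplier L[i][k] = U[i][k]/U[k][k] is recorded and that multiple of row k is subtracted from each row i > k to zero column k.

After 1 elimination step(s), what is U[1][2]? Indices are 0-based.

[col 0] pivot 4
  R1 -= 3*R0 → (0, 10, 10)  (L[1][0] := 3)
  R2 -= 6*R0 → (0, 10, 2)  (L[2][0] := 6)

U[1][2] = 10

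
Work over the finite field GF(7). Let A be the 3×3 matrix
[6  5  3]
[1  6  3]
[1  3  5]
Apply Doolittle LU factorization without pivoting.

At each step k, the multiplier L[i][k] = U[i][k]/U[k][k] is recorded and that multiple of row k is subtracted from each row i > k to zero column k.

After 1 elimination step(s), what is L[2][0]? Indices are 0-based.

k=0: U[0][0]=6
  eliminate (1,0): mult=6, new row 1: (0, 4, 6); set L[1][0]=6
  eliminate (2,0): mult=6, new row 2: (0, 1, 1); set L[2][0]=6

L[2][0] = 6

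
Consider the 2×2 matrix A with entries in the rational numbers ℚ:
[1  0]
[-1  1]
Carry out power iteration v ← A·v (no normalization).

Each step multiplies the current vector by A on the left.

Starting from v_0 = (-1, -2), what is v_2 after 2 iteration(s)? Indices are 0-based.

v_2 = (-1, 0)

v_0 = (-1, -2).
v_1 = A·v_0 = (-1, -1).
v_2 = A·v_1 = (-1, 0).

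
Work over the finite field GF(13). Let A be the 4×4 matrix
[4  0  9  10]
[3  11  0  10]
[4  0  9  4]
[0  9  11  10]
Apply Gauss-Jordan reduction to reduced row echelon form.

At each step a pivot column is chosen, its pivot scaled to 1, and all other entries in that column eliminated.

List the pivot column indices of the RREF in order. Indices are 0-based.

step 1: normalize row 0 (÷4) = (1, 0, 12, 9)
  row 1: subtract 3×row0 = (0, 11, 3, 9)
  row 2: subtract 4×row0 = (0, 0, 0, 7)
step 2: normalize row 1 (÷11) = (0, 1, 5, 2)
  row 3: subtract 9×row1 = (0, 0, 5, 5)
step 3: exchange rows 2,3
step 3: normalize row 2 (÷5) = (0, 0, 1, 1)
  row 0: subtract 12×row2 = (1, 0, 0, 10)
  row 1: subtract 5×row2 = (0, 1, 0, 10)
step 4: normalize row 3 (÷7) = (0, 0, 0, 1)
  row 0: subtract 10×row3 = (1, 0, 0, 0)
  row 1: subtract 10×row3 = (0, 1, 0, 0)
  row 2: subtract 1×row3 = (0, 0, 1, 0)

pivot columns: 0, 1, 2, 3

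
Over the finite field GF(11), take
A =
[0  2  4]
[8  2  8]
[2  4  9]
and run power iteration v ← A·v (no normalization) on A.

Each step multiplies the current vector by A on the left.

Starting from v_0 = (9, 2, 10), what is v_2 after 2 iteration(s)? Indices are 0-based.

v_0 = (9, 2, 10).
v_1 = A·v_0 = (0, 2, 6).
v_2 = A·v_1 = (6, 8, 7).

v_2 = (6, 8, 7)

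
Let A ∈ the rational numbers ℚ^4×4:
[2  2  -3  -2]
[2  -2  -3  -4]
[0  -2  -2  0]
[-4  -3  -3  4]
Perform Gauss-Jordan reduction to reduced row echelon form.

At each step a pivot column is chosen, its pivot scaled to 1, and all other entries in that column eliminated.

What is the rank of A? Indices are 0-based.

step 1: normalize row 0 (÷2) = (1, 1, -3/2, -1)
  row 1: subtract 2×row0 = (0, -4, 0, -2)
  row 3: subtract -4×row0 = (0, 1, -9, 0)
step 2: normalize row 1 (÷-4) = (0, 1, 0, 1/2)
  row 0: subtract 1×row1 = (1, 0, -3/2, -3/2)
  row 2: subtract -2×row1 = (0, 0, -2, 1)
  row 3: subtract 1×row1 = (0, 0, -9, -1/2)
step 3: normalize row 2 (÷-2) = (0, 0, 1, -1/2)
  row 0: subtract -3/2×row2 = (1, 0, 0, -9/4)
  row 3: subtract -9×row2 = (0, 0, 0, -5)
step 4: normalize row 3 (÷-5) = (0, 0, 0, 1)
  row 0: subtract -9/4×row3 = (1, 0, 0, 0)
  row 1: subtract 1/2×row3 = (0, 1, 0, 0)
  row 2: subtract -1/2×row3 = (0, 0, 1, 0)

rank = 4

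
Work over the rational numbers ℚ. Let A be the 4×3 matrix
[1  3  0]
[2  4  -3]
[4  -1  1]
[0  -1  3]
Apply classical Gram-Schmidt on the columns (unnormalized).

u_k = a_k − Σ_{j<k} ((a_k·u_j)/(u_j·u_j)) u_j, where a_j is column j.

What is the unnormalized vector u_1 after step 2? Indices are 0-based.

u_1 = (8/3, 10/3, -7/3, -1)

Step 1: u_0 = a_0 = (1, 2, 4, 0).
Step 2: u_1 = a_1 − (1/3)·u_0 = (8/3, 10/3, -7/3, -1).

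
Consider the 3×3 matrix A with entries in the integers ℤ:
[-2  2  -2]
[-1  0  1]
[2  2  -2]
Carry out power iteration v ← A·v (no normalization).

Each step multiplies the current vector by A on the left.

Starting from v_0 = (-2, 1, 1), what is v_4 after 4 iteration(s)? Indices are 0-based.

v_0 = (-2, 1, 1).
v_1 = A·v_0 = (4, 3, -4).
v_2 = A·v_1 = (6, -8, 22).
v_3 = A·v_2 = (-72, 16, -48).
v_4 = A·v_3 = (272, 24, -16).

v_4 = (272, 24, -16)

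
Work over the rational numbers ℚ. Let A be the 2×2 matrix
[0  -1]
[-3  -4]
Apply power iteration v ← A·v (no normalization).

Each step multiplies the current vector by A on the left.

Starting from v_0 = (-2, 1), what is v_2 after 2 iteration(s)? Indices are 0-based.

v_2 = (-2, -5)

v_0 = (-2, 1).
v_1 = A·v_0 = (-1, 2).
v_2 = A·v_1 = (-2, -5).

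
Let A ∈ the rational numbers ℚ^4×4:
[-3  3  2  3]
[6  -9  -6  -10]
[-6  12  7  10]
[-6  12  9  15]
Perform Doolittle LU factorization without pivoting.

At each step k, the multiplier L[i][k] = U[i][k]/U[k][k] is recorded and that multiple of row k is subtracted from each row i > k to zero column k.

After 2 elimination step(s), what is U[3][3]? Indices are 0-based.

k=0: U[0][0]=-3
  eliminate (1,0): mult=-2, new row 1: (0, -3, -2, -4); set L[1][0]=-2
  eliminate (2,0): mult=2, new row 2: (0, 6, 3, 4); set L[2][0]=2
  eliminate (3,0): mult=2, new row 3: (0, 6, 5, 9); set L[3][0]=2
k=1: U[1][1]=-3
  eliminate (2,1): mult=-2, new row 2: (0, 0, -1, -4); set L[2][1]=-2
  eliminate (3,1): mult=-2, new row 3: (0, 0, 1, 1); set L[3][1]=-2

U[3][3] = 1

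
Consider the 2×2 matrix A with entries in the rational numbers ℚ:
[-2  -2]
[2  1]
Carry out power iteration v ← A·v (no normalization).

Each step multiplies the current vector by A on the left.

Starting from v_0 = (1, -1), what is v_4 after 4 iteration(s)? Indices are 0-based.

v_4 = (2, 1)

v_0 = (1, -1).
v_1 = A·v_0 = (0, 1).
v_2 = A·v_1 = (-2, 1).
v_3 = A·v_2 = (2, -3).
v_4 = A·v_3 = (2, 1).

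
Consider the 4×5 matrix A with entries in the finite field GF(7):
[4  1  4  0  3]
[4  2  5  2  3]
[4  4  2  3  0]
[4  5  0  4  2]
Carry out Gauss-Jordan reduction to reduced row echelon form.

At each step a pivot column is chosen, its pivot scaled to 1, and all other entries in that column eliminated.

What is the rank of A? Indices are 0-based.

step 1: normalize row 0 (÷4) = (1, 2, 1, 0, 6)
  row 1: subtract 4×row0 = (0, 1, 1, 2, 0)
  row 2: subtract 4×row0 = (0, 3, 5, 3, 4)
  row 3: subtract 4×row0 = (0, 4, 3, 4, 6)
step 2: normalize row 1 (÷1) = (0, 1, 1, 2, 0)
  row 0: subtract 2×row1 = (1, 0, 6, 3, 6)
  row 2: subtract 3×row1 = (0, 0, 2, 4, 4)
  row 3: subtract 4×row1 = (0, 0, 6, 3, 6)
step 3: normalize row 2 (÷2) = (0, 0, 1, 2, 2)
  row 0: subtract 6×row2 = (1, 0, 0, 5, 1)
  row 1: subtract 1×row2 = (0, 1, 0, 0, 5)
  row 3: subtract 6×row2 = (0, 0, 0, 5, 1)
step 4: normalize row 3 (÷5) = (0, 0, 0, 1, 3)
  row 0: subtract 5×row3 = (1, 0, 0, 0, 0)
  row 2: subtract 2×row3 = (0, 0, 1, 0, 3)

rank = 4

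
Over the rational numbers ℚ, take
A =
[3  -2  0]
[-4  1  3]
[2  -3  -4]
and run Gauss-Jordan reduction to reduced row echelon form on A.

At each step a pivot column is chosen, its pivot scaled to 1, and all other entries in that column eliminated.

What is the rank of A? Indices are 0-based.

rank = 3

[1] R0 /= 3  ⇒  (1, -2/3, 0)
     R1 -= -4·R0  ⇒  (0, -5/3, 3)
     R2 -= 2·R0  ⇒  (0, -5/3, -4)
[2] R1 /= -5/3  ⇒  (0, 1, -9/5)
     R0 -= -2/3·R1  ⇒  (1, 0, -6/5)
     R2 -= -5/3·R1  ⇒  (0, 0, -7)
[3] R2 /= -7  ⇒  (0, 0, 1)
     R0 -= -6/5·R2  ⇒  (1, 0, 0)
     R1 -= -9/5·R2  ⇒  (0, 1, 0)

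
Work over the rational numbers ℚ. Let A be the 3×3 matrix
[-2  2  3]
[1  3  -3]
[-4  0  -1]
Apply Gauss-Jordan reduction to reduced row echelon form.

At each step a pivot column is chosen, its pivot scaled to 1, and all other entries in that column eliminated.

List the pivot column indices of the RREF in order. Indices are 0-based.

pivot columns: 0, 1, 2

pivot(0,0)=-2: scale R0 → (1, -1, -3/2)
  clear (1,0): R1 −= (1)R0 → (0, 4, -3/2)
  clear (2,0): R2 −= (-4)R0 → (0, -4, -7)
pivot(1,1)=4: scale R1 → (0, 1, -3/8)
  clear (0,1): R0 −= (-1)R1 → (1, 0, -15/8)
  clear (2,1): R2 −= (-4)R1 → (0, 0, -17/2)
pivot(2,2)=-17/2: scale R2 → (0, 0, 1)
  clear (0,2): R0 −= (-15/8)R2 → (1, 0, 0)
  clear (1,2): R1 −= (-3/8)R2 → (0, 1, 0)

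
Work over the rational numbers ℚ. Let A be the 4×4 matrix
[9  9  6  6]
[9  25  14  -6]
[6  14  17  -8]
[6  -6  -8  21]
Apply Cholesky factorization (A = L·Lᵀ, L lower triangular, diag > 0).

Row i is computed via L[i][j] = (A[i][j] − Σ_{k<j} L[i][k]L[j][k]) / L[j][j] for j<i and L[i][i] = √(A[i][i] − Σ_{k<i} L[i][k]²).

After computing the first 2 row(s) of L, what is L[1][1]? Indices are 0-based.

Step 1: L[0][0] = √(9) = 3.
  L[1][0] = (9) / L[0][0] = 3.
Step 2: L[1][1] = √(16) = 4.

L[1][1] = 4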